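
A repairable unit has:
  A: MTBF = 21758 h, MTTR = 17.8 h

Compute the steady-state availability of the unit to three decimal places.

A(A) = MTBF/(MTBF+MTTR) = 21758/(21758+17.8) = 0.999

0.999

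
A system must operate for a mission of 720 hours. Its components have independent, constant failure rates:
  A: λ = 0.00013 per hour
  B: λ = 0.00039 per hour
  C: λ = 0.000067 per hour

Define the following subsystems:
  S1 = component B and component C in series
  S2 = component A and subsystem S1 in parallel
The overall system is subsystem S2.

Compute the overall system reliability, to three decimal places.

0.975

R(A) = exp(−0.00013 × 720) = 0.91065
R(B) = exp(−0.00039 × 720) = 0.75518
R(C) = exp(−0.000067 × 720) = 0.95291
Series (B and C): 0.75518 × 0.95291 = 0.71962
Parallel (A and [0.71962]): 1 − (1 − 0.91065)(1 − 0.71962) = 0.975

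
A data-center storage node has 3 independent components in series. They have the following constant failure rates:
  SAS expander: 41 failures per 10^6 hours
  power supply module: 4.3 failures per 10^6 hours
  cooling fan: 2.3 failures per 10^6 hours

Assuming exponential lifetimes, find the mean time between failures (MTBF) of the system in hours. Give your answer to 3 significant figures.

Series of exponential components: λ_sys = Σ λ_i
λ_sys = 0.000041 + 0.0000043 + 0.0000023 = 4.7600e-05 /h
MTBF = 1 / λ_sys = 21000 h

21000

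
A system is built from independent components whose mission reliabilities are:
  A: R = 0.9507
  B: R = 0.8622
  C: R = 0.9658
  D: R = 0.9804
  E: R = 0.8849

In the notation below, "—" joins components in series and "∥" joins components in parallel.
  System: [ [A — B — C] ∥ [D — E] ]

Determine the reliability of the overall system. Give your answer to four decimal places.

0.9724

Series (A, B, and C): 0.950700 × 0.862200 × 0.965800 = 0.791660
Series (D and E): 0.980400 × 0.884900 = 0.867556
Parallel ([0.791660] and [0.867556]): 1 − (1 − 0.791660)(1 − 0.867556) = 0.9724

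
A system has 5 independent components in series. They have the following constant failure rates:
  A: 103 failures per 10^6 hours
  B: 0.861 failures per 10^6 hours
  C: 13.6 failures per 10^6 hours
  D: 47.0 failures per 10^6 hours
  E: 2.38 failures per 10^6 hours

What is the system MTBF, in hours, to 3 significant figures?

5990

Series of exponential components: λ_sys = Σ λ_i
λ_sys = 0.000103 + 0.000000861 + 0.0000136 + 0.0000470 + 0.00000238 = 1.6684e-04 /h
MTBF = 1 / λ_sys = 5990 h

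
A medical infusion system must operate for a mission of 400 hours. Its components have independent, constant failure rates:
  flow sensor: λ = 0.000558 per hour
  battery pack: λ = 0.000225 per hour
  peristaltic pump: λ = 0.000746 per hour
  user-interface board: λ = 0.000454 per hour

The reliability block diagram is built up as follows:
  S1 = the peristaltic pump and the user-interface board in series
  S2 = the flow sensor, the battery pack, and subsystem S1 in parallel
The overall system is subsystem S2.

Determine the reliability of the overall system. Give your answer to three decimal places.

0.993

R(flow sensor) = exp(−0.000558 × 400) = 0.79995
R(battery pack) = exp(−0.000225 × 400) = 0.91393
R(peristaltic pump) = exp(−0.000746 × 400) = 0.74200
R(user-interface board) = exp(−0.000454 × 400) = 0.83393
Series (peristaltic pump and user-interface board): 0.74200 × 0.83393 = 0.61878
Parallel (flow sensor, battery pack, and [0.61878]): 1 − (1 − 0.79995)(1 − 0.91393)(1 − 0.61878) = 0.993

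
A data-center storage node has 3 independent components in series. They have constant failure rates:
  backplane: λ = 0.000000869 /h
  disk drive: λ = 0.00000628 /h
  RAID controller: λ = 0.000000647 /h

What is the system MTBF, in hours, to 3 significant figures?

Series of exponential components: λ_sys = Σ λ_i
λ_sys = 0.000000869 + 0.00000628 + 0.000000647 = 7.7960e-06 /h
MTBF = 1 / λ_sys = 128000 h

128000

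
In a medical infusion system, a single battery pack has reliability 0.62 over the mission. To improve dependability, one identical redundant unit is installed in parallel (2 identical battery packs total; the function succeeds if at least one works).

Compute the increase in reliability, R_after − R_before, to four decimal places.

0.2356

R_before = 0.62
R_after = 1 − (1 − 0.62)^2 = 0.8556
ΔR = 0.8556 − 0.62 = 0.2356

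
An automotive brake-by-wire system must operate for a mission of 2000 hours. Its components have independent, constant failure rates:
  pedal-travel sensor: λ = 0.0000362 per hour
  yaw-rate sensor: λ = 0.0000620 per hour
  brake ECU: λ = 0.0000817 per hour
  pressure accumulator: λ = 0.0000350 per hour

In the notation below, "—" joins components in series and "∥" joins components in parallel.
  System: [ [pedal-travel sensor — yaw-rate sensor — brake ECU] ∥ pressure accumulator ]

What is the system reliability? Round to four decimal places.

R(pedal-travel sensor) = exp(−0.0000362 × 2000) = 0.930159
R(yaw-rate sensor) = exp(−0.0000620 × 2000) = 0.883380
R(brake ECU) = exp(−0.0000817 × 2000) = 0.849251
R(pressure accumulator) = exp(−0.0000350 × 2000) = 0.932394
Series (pedal-travel sensor, yaw-rate sensor, and brake ECU): 0.930159 × 0.883380 × 0.849251 = 0.697816
Parallel ([0.697816] and pressure accumulator): 1 − (1 − 0.697816)(1 − 0.932394) = 0.9796

0.9796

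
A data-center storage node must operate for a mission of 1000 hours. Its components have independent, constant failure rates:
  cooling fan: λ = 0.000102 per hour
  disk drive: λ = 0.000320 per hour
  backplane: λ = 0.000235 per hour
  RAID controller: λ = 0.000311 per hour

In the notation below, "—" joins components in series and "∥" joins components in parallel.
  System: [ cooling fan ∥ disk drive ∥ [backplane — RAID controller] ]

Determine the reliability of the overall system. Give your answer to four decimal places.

R(cooling fan) = exp(−0.000102 × 1000) = 0.903030
R(disk drive) = exp(−0.000320 × 1000) = 0.726149
R(backplane) = exp(−0.000235 × 1000) = 0.790571
R(RAID controller) = exp(−0.000311 × 1000) = 0.732714
Series (backplane and RAID controller): 0.790571 × 0.732714 = 0.579262
Parallel (cooling fan, disk drive, and [0.579262]): 1 − (1 − 0.903030)(1 − 0.726149)(1 − 0.579262) = 0.9888

0.9888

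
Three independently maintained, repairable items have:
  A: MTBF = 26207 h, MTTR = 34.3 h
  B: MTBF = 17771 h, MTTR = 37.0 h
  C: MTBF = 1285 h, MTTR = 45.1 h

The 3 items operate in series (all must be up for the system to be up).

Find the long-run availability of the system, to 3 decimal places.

A(A) = MTBF/(MTBF+MTTR) = 26207/(26207+34.3) = 0.998693
A(B) = MTBF/(MTBF+MTTR) = 17771/(17771+37.0) = 0.997922
A(C) = MTBF/(MTBF+MTTR) = 1285/(1285+45.1) = 0.966093
Series availability: 0.998693 × 0.997922 × 0.966093 = 0.963

0.963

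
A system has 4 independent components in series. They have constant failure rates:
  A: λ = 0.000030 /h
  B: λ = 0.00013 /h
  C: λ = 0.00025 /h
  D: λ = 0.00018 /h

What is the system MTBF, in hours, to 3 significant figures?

1690

Series of exponential components: λ_sys = Σ λ_i
λ_sys = 0.000030 + 0.00013 + 0.00025 + 0.00018 = 5.9000e-04 /h
MTBF = 1 / λ_sys = 1690 h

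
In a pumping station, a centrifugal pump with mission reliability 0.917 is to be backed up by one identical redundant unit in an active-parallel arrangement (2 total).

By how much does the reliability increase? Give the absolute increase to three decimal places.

0.076

R_before = 0.917
R_after = 1 − (1 − 0.917)^2 = 0.993
ΔR = 0.993 − 0.917 = 0.076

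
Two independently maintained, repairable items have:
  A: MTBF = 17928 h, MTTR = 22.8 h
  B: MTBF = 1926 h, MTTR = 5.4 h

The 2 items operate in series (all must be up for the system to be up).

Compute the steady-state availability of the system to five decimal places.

0.99594

A(A) = MTBF/(MTBF+MTTR) = 17928/(17928+22.8) = 0.998730
A(B) = MTBF/(MTBF+MTTR) = 1926/(1926+5.4) = 0.997204
Series availability: 0.998730 × 0.997204 = 0.99594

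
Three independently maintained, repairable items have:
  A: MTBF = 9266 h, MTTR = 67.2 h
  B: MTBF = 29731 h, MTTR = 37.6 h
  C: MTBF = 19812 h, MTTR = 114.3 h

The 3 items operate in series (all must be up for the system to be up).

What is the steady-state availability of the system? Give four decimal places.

A(A) = MTBF/(MTBF+MTTR) = 9266/(9266+67.2) = 0.992800
A(B) = MTBF/(MTBF+MTTR) = 29731/(29731+37.6) = 0.998737
A(C) = MTBF/(MTBF+MTTR) = 19812/(19812+114.3) = 0.994264
Series availability: 0.992800 × 0.998737 × 0.994264 = 0.9859

0.9859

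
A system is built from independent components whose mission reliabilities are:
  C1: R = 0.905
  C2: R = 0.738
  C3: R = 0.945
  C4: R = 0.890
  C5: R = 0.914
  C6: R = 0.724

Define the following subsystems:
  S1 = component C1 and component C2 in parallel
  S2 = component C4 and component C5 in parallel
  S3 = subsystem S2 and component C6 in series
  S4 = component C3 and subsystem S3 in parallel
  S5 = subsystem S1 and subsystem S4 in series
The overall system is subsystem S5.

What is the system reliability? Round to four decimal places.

Parallel (C1 and C2): 1 − (1 − 0.905000)(1 − 0.738000) = 0.975110
Parallel (C4 and C5): 1 − (1 − 0.890000)(1 − 0.914000) = 0.990540
Series ([0.990540] and C6): 0.990540 × 0.724000 = 0.717151
Parallel (C3 and [0.717151]): 1 − (1 − 0.945000)(1 − 0.717151) = 0.984443
Series ([0.975110] and [0.984443]): 0.975110 × 0.984443 = 0.9599

0.9599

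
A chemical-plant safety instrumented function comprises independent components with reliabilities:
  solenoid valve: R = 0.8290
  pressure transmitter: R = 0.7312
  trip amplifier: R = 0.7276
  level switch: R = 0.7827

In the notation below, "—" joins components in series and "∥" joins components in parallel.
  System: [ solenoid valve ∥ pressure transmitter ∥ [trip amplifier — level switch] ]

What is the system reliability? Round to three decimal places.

0.980

Series (trip amplifier and level switch): 0.72760 × 0.78270 = 0.56949
Parallel (solenoid valve, pressure transmitter, and [0.56949]): 1 − (1 − 0.82900)(1 − 0.73120)(1 − 0.56949) = 0.980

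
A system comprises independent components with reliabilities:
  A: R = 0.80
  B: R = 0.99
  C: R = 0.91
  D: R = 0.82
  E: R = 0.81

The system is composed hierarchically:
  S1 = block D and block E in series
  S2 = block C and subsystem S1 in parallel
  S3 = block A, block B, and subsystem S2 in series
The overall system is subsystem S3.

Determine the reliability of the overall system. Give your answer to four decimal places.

Series (D and E): 0.820000 × 0.810000 = 0.664200
Parallel (C and [0.664200]): 1 − (1 − 0.910000)(1 − 0.664200) = 0.969778
Series (A, B, and [0.969778]): 0.800000 × 0.990000 × 0.969778 = 0.7681

0.7681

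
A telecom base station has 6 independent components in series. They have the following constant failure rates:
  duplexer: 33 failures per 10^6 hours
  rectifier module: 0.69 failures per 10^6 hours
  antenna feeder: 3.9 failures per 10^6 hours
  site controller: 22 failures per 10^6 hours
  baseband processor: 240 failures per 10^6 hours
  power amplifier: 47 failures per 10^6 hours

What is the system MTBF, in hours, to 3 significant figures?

2890

Series of exponential components: λ_sys = Σ λ_i
λ_sys = 0.000033 + 0.00000069 + 0.0000039 + 0.000022 + 0.00024 + 0.000047 = 3.4659e-04 /h
MTBF = 1 / λ_sys = 2890 h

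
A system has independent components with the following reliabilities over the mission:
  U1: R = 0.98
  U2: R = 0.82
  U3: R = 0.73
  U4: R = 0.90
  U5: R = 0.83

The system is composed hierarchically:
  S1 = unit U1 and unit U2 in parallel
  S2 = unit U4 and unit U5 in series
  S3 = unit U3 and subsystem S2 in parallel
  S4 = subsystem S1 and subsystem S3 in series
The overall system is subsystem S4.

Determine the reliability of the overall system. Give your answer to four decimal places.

0.9283

Parallel (U1 and U2): 1 − (1 − 0.980000)(1 − 0.820000) = 0.996400
Series (U4 and U5): 0.900000 × 0.830000 = 0.747000
Parallel (U3 and [0.747000]): 1 − (1 − 0.730000)(1 − 0.747000) = 0.931690
Series ([0.996400] and [0.931690]): 0.996400 × 0.931690 = 0.9283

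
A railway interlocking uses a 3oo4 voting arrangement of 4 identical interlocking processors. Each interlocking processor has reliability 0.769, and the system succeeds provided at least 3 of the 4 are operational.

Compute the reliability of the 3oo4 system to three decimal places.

0.770

R = Σ_{i=3}^{4} C(4,i) p^i (1−p)^{4−i} with p = 0.769
C(4,3)·0.769^3·0.231^1 = 0.42020
C(4,4)·0.769^4·0.231^0 = 0.34971
Sum = 0.770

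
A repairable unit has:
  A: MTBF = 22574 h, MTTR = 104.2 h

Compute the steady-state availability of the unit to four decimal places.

0.9954

A(A) = MTBF/(MTBF+MTTR) = 22574/(22574+104.2) = 0.9954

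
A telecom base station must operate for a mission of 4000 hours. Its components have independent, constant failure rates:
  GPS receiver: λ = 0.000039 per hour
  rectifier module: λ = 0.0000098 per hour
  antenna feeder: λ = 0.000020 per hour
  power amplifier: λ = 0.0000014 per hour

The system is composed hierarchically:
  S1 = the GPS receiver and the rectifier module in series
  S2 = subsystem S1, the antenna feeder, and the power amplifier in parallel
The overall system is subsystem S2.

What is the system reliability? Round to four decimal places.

R(GPS receiver) = exp(−0.000039 × 4000) = 0.855559
R(rectifier module) = exp(−0.0000098 × 4000) = 0.961558
R(antenna feeder) = exp(−0.000020 × 4000) = 0.923116
R(power amplifier) = exp(−0.0000014 × 4000) = 0.994416
Series (GPS receiver and rectifier module): 0.855559 × 0.961558 = 0.822670
Parallel ([0.822670], antenna feeder, and power amplifier): 1 − (1 − 0.822670)(1 − 0.923116)(1 − 0.994416) = 0.9999

0.9999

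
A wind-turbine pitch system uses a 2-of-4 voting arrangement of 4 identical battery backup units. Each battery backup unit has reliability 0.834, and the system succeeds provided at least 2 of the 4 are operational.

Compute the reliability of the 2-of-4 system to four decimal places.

R = Σ_{i=2}^{4} C(4,i) p^i (1−p)^{4−i} with p = 0.834
C(4,2)·0.834^2·0.166^2 = 0.115000
C(4,3)·0.834^3·0.166^1 = 0.385182
C(4,4)·0.834^4·0.166^0 = 0.483798
Sum = 0.9840

0.9840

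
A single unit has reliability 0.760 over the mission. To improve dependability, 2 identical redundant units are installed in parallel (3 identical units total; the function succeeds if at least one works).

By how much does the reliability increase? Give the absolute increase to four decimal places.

R_before = 0.760
R_after = 1 − (1 − 0.760)^3 = 0.9862
ΔR = 0.9862 − 0.760 = 0.2262

0.2262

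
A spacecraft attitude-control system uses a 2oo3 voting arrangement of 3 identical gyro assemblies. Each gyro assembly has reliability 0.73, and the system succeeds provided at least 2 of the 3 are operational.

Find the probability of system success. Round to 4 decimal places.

0.8207

R = Σ_{i=2}^{3} C(3,i) p^i (1−p)^{3−i} with p = 0.73
C(3,2)·0.73^2·0.27^1 = 0.431649
C(3,3)·0.73^3·0.27^0 = 0.389017
Sum = 0.8207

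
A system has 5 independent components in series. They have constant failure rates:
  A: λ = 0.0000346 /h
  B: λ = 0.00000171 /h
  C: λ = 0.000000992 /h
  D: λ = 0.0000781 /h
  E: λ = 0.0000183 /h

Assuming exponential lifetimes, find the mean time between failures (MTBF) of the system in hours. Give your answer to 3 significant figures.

7480

Series of exponential components: λ_sys = Σ λ_i
λ_sys = 0.0000346 + 0.00000171 + 0.000000992 + 0.0000781 + 0.0000183 = 1.3370e-04 /h
MTBF = 1 / λ_sys = 7480 h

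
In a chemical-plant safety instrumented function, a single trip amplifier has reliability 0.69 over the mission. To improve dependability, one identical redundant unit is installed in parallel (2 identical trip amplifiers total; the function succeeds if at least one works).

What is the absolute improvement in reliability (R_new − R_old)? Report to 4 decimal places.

0.2139

R_before = 0.69
R_after = 1 − (1 − 0.69)^2 = 0.9039
ΔR = 0.9039 − 0.69 = 0.2139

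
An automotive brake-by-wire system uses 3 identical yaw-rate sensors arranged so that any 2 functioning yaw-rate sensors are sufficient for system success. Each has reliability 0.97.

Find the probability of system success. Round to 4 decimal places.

0.9974

R = Σ_{i=2}^{3} C(3,i) p^i (1−p)^{3−i} with p = 0.97
C(3,2)·0.97^2·0.03^1 = 0.084681
C(3,3)·0.97^3·0.03^0 = 0.912673
Sum = 0.9974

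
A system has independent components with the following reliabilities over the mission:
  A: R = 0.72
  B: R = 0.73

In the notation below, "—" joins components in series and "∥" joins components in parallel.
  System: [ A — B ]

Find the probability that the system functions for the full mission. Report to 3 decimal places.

Series (A and B): 0.72000 × 0.73000 = 0.526

0.526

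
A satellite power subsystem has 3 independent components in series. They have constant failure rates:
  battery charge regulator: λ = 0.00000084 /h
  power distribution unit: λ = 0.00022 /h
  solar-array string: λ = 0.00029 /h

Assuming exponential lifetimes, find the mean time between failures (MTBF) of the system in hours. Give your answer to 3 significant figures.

Series of exponential components: λ_sys = Σ λ_i
λ_sys = 0.00000084 + 0.00022 + 0.00029 = 5.1084e-04 /h
MTBF = 1 / λ_sys = 1960 h

1960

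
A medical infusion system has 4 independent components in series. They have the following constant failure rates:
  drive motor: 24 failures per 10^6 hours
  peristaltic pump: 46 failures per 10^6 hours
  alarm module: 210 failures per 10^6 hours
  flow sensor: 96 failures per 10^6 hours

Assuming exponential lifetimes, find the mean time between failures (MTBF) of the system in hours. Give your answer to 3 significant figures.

2660

Series of exponential components: λ_sys = Σ λ_i
λ_sys = 0.000024 + 0.000046 + 0.00021 + 0.000096 = 3.7600e-04 /h
MTBF = 1 / λ_sys = 2660 h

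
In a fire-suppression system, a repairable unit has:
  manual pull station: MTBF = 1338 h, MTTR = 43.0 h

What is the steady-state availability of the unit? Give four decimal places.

0.9689

A(manual pull station) = MTBF/(MTBF+MTTR) = 1338/(1338+43.0) = 0.9689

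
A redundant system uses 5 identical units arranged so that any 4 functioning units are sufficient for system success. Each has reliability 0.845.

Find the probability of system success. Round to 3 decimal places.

R = Σ_{i=4}^{5} C(5,i) p^i (1−p)^{5−i} with p = 0.845
C(5,4)·0.845^4·0.155^1 = 0.39512
C(5,5)·0.845^5·0.155^0 = 0.43081
Sum = 0.826

0.826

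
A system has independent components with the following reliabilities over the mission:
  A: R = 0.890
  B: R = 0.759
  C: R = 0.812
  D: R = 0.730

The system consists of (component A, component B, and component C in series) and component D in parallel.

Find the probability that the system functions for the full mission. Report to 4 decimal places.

0.8781

Series (A, B, and C): 0.890000 × 0.759000 × 0.812000 = 0.548514
Parallel ([0.548514] and D): 1 − (1 − 0.548514)(1 − 0.730000) = 0.8781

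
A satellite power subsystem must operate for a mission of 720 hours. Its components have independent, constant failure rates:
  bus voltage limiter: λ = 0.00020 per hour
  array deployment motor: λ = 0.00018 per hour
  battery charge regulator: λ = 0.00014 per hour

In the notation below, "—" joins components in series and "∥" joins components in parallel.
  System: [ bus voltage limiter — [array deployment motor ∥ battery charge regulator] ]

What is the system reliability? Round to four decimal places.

R(bus voltage limiter) = exp(−0.00020 × 720) = 0.865888
R(array deployment motor) = exp(−0.00018 × 720) = 0.878447
R(battery charge regulator) = exp(−0.00014 × 720) = 0.904114
Parallel (array deployment motor and battery charge regulator): 1 − (1 − 0.878447)(1 − 0.904114) = 0.988345
Series (bus voltage limiter and [0.988345]): 0.865888 × 0.988345 = 0.8558

0.8558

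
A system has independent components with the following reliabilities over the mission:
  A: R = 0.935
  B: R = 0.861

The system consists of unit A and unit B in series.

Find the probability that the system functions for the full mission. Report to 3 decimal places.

0.805

Series (A and B): 0.93500 × 0.86100 = 0.805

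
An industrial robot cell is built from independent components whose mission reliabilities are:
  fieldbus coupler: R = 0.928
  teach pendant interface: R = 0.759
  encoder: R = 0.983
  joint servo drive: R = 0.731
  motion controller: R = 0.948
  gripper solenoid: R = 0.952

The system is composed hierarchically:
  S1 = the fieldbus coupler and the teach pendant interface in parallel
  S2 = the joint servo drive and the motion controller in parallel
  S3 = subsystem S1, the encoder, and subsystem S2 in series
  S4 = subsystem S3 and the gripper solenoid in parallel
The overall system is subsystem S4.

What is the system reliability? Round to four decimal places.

0.9977

Parallel (fieldbus coupler and teach pendant interface): 1 − (1 − 0.928000)(1 − 0.759000) = 0.982648
Parallel (joint servo drive and motion controller): 1 − (1 − 0.731000)(1 − 0.948000) = 0.986012
Series ([0.982648], encoder, and [0.986012]): 0.982648 × 0.983000 × 0.986012 = 0.952431
Parallel ([0.952431] and gripper solenoid): 1 − (1 − 0.952431)(1 − 0.952000) = 0.9977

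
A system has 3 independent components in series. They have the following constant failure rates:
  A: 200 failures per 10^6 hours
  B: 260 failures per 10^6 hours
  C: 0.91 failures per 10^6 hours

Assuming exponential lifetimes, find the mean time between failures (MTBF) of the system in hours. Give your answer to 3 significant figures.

Series of exponential components: λ_sys = Σ λ_i
λ_sys = 0.00020 + 0.00026 + 0.00000091 = 4.6091e-04 /h
MTBF = 1 / λ_sys = 2170 h

2170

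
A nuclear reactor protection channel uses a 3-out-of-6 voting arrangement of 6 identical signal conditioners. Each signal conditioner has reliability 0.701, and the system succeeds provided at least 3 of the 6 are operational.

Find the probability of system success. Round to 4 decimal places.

0.9303

R = Σ_{i=3}^{6} C(6,i) p^i (1−p)^{6−i} with p = 0.701
C(6,3)·0.701^3·0.299^3 = 0.184161
C(6,4)·0.701^4·0.299^2 = 0.323822
C(6,5)·0.701^5·0.299^1 = 0.303677
C(6,6)·0.701^6·0.299^0 = 0.118661
Sum = 0.9303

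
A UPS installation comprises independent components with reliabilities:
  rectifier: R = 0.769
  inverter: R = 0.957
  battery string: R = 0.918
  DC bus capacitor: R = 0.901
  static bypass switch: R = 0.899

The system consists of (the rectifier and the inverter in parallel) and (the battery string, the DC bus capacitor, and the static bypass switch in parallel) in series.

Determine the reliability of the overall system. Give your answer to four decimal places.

Parallel (rectifier and inverter): 1 − (1 − 0.769000)(1 − 0.957000) = 0.990067
Parallel (battery string, DC bus capacitor, and static bypass switch): 1 − (1 − 0.918000)(1 − 0.901000)(1 − 0.899000) = 0.999180
Series ([0.990067] and [0.999180]): 0.990067 × 0.999180 = 0.9893

0.9893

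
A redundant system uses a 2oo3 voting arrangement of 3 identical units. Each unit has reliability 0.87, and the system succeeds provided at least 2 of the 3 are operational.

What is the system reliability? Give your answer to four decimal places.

R = Σ_{i=2}^{3} C(3,i) p^i (1−p)^{3−i} with p = 0.87
C(3,2)·0.87^2·0.13^1 = 0.295191
C(3,3)·0.87^3·0.13^0 = 0.658503
Sum = 0.9537

0.9537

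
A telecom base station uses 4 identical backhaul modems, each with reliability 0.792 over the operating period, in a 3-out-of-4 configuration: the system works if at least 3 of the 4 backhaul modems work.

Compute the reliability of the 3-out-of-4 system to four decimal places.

0.8068

R = Σ_{i=3}^{4} C(4,i) p^i (1−p)^{4−i} with p = 0.792
C(4,3)·0.792^3·0.208^1 = 0.413332
C(4,4)·0.792^4·0.208^0 = 0.393460
Sum = 0.8068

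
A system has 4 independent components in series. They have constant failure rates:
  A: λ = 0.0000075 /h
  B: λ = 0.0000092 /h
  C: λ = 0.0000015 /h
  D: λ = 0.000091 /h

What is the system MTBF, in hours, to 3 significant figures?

9160

Series of exponential components: λ_sys = Σ λ_i
λ_sys = 0.0000075 + 0.0000092 + 0.0000015 + 0.000091 = 1.0920e-04 /h
MTBF = 1 / λ_sys = 9160 h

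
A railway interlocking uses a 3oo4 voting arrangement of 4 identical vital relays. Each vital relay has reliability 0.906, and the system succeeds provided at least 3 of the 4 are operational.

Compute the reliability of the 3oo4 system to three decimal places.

R = Σ_{i=3}^{4} C(4,i) p^i (1−p)^{4−i} with p = 0.906
C(4,3)·0.906^3·0.094^1 = 0.27962
C(4,4)·0.906^4·0.094^0 = 0.67377
Sum = 0.953

0.953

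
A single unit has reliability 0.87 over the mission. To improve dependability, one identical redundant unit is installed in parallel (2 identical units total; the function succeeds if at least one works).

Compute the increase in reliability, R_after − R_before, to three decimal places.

0.113

R_before = 0.87
R_after = 1 − (1 − 0.87)^2 = 0.983
ΔR = 0.983 − 0.87 = 0.113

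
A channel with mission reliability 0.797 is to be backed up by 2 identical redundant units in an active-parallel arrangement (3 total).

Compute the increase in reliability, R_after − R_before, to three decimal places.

R_before = 0.797
R_after = 1 − (1 − 0.797)^3 = 0.992
ΔR = 0.992 − 0.797 = 0.195

0.195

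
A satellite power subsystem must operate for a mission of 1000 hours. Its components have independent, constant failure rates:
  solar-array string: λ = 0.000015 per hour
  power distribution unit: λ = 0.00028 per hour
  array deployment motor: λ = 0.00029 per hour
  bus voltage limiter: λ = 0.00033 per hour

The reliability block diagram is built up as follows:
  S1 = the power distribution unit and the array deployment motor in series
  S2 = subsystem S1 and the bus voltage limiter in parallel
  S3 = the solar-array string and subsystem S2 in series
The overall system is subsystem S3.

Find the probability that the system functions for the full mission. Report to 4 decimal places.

R(solar-array string) = exp(−0.000015 × 1000) = 0.985112
R(power distribution unit) = exp(−0.00028 × 1000) = 0.755784
R(array deployment motor) = exp(−0.00029 × 1000) = 0.748264
R(bus voltage limiter) = exp(−0.00033 × 1000) = 0.718924
Series (power distribution unit and array deployment motor): 0.755784 × 0.748264 = 0.565526
Parallel ([0.565526] and bus voltage limiter): 1 − (1 − 0.565526)(1 − 0.718924) = 0.877880
Series (solar-array string and [0.877880]): 0.985112 × 0.877880 = 0.8648

0.8648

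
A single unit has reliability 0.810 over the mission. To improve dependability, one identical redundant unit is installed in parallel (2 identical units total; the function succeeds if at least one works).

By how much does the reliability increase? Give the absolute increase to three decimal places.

0.154

R_before = 0.810
R_after = 1 − (1 − 0.810)^2 = 0.964
ΔR = 0.964 − 0.810 = 0.154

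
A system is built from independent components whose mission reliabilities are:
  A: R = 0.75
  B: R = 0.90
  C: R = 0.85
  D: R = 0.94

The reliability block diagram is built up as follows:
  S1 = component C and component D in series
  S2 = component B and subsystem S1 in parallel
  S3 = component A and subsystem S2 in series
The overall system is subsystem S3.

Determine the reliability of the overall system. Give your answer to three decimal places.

0.735

Series (C and D): 0.85000 × 0.94000 = 0.79900
Parallel (B and [0.79900]): 1 − (1 − 0.90000)(1 − 0.79900) = 0.97990
Series (A and [0.97990]): 0.75000 × 0.97990 = 0.735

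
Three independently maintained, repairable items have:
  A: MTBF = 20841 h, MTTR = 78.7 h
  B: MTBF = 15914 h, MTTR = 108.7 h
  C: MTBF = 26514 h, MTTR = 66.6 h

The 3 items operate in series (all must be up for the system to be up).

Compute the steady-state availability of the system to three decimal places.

0.987

A(A) = MTBF/(MTBF+MTTR) = 20841/(20841+78.7) = 0.996238
A(B) = MTBF/(MTBF+MTTR) = 15914/(15914+108.7) = 0.993216
A(C) = MTBF/(MTBF+MTTR) = 26514/(26514+66.6) = 0.997494
Series availability: 0.996238 × 0.993216 × 0.997494 = 0.987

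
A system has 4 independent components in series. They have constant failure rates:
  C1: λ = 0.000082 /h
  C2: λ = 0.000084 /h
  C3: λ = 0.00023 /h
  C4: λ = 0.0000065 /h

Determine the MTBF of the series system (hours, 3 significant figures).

2480

Series of exponential components: λ_sys = Σ λ_i
λ_sys = 0.000082 + 0.000084 + 0.00023 + 0.0000065 = 4.0250e-04 /h
MTBF = 1 / λ_sys = 2480 h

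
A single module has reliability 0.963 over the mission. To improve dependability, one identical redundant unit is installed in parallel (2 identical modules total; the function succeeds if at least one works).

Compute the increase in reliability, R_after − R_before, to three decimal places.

0.036

R_before = 0.963
R_after = 1 − (1 − 0.963)^2 = 0.999
ΔR = 0.999 − 0.963 = 0.036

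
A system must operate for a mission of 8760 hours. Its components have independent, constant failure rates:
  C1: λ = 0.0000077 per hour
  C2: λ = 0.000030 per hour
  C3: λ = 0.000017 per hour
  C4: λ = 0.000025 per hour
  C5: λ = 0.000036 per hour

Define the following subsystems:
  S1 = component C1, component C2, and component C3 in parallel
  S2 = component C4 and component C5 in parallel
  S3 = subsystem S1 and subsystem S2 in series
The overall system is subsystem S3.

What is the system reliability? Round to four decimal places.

R(C1) = exp(−0.0000077 × 8760) = 0.934773
R(C2) = exp(−0.000030 × 8760) = 0.768896
R(C3) = exp(−0.000017 × 8760) = 0.861638
R(C4) = exp(−0.000025 × 8760) = 0.803322
R(C5) = exp(−0.000036 × 8760) = 0.729526
Parallel (C1, C2, and C3): 1 − (1 − 0.934773)(1 − 0.768896)(1 − 0.861638) = 0.997914
Parallel (C4 and C5): 1 − (1 − 0.803322)(1 − 0.729526) = 0.946804
Series ([0.997914] and [0.946804]): 0.997914 × 0.946804 = 0.9448

0.9448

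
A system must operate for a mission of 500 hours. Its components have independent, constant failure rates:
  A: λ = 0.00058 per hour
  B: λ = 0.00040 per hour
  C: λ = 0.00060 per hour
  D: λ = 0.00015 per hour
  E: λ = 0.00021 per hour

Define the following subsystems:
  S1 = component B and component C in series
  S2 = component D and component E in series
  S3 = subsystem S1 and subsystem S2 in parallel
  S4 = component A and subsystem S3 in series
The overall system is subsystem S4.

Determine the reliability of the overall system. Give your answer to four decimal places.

R(A) = exp(−0.00058 × 500) = 0.748264
R(B) = exp(−0.00040 × 500) = 0.818731
R(C) = exp(−0.00060 × 500) = 0.740818
R(D) = exp(−0.00015 × 500) = 0.927743
R(E) = exp(−0.00021 × 500) = 0.900325
Series (B and C): 0.818731 × 0.740818 = 0.606531
Series (D and E): 0.927743 × 0.900325 = 0.835270
Parallel ([0.606531] and [0.835270]): 1 − (1 − 0.606531)(1 − 0.835270) = 0.935184
Series (A and [0.935184]): 0.748264 × 0.935184 = 0.6998

0.6998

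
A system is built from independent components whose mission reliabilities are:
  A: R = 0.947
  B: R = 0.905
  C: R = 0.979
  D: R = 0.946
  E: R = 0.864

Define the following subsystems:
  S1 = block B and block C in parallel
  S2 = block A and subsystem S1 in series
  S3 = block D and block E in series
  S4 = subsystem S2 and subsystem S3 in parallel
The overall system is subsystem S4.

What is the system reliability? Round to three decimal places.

Parallel (B and C): 1 − (1 − 0.90500)(1 − 0.97900) = 0.99801
Series (A and [0.99801]): 0.94700 × 0.99801 = 0.94512
Series (D and E): 0.94600 × 0.86400 = 0.81734
Parallel ([0.94512] and [0.81734]): 1 − (1 − 0.94512)(1 − 0.81734) = 0.990

0.990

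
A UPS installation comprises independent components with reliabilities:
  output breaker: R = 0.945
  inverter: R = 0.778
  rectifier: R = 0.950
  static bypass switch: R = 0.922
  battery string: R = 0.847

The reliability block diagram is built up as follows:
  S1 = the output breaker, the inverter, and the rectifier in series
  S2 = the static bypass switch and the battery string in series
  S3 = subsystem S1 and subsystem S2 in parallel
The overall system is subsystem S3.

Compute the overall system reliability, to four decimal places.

0.9339

Series (output breaker, inverter, and rectifier): 0.945000 × 0.778000 × 0.950000 = 0.698450
Series (static bypass switch and battery string): 0.922000 × 0.847000 = 0.780934
Parallel ([0.698450] and [0.780934]): 1 − (1 − 0.698450)(1 − 0.780934) = 0.9339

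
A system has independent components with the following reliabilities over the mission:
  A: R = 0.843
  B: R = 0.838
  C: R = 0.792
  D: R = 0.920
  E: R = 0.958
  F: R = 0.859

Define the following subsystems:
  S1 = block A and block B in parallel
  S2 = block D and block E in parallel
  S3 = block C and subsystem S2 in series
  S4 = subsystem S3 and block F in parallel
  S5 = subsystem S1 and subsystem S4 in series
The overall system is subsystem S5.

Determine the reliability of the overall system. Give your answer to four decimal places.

Parallel (A and B): 1 − (1 − 0.843000)(1 − 0.838000) = 0.974566
Parallel (D and E): 1 − (1 − 0.920000)(1 − 0.958000) = 0.996640
Series (C and [0.996640]): 0.792000 × 0.996640 = 0.789339
Parallel ([0.789339] and F): 1 − (1 − 0.789339)(1 − 0.859000) = 0.970297
Series ([0.974566] and [0.970297]): 0.974566 × 0.970297 = 0.9456

0.9456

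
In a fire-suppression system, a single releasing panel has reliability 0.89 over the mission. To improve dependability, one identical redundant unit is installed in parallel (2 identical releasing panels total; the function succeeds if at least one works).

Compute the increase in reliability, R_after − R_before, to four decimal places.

0.0979

R_before = 0.89
R_after = 1 − (1 − 0.89)^2 = 0.9879
ΔR = 0.9879 − 0.89 = 0.0979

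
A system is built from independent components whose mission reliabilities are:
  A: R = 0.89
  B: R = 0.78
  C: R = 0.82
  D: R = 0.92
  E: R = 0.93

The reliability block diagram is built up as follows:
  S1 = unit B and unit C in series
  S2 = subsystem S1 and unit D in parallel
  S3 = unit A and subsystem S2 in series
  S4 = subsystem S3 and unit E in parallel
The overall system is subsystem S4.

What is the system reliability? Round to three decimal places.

0.991

Series (B and C): 0.78000 × 0.82000 = 0.63960
Parallel ([0.63960] and D): 1 − (1 − 0.63960)(1 − 0.92000) = 0.97117
Series (A and [0.97117]): 0.89000 × 0.97117 = 0.86434
Parallel ([0.86434] and E): 1 − (1 − 0.86434)(1 − 0.93000) = 0.991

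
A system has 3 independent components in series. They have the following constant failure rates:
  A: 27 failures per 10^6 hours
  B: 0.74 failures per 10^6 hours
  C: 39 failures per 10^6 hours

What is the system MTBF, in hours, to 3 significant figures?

15000

Series of exponential components: λ_sys = Σ λ_i
λ_sys = 0.000027 + 0.00000074 + 0.000039 = 6.6740e-05 /h
MTBF = 1 / λ_sys = 15000 h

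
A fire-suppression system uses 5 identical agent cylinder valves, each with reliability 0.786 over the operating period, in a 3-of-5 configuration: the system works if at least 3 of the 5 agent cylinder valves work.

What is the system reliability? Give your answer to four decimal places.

0.9308

R = Σ_{i=3}^{5} C(5,i) p^i (1−p)^{5−i} with p = 0.786
C(5,3)·0.786^3·0.214^2 = 0.222380
C(5,4)·0.786^4·0.214^1 = 0.408389
C(5,5)·0.786^5·0.214^0 = 0.299994
Sum = 0.9308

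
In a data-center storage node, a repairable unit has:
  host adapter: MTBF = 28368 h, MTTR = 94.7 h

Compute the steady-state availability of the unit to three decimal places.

A(host adapter) = MTBF/(MTBF+MTTR) = 28368/(28368+94.7) = 0.997

0.997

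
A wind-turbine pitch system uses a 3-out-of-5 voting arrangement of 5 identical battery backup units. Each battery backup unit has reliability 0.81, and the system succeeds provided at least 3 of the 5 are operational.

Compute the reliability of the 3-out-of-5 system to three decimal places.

0.949

R = Σ_{i=3}^{5} C(5,i) p^i (1−p)^{5−i} with p = 0.81
C(5,3)·0.81^3·0.19^2 = 0.19185
C(5,4)·0.81^4·0.19^1 = 0.40894
C(5,5)·0.81^5·0.19^0 = 0.34868
Sum = 0.949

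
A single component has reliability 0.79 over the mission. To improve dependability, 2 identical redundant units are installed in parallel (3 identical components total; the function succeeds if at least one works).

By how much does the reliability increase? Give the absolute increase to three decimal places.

R_before = 0.79
R_after = 1 − (1 − 0.79)^3 = 0.991
ΔR = 0.991 − 0.79 = 0.201

0.201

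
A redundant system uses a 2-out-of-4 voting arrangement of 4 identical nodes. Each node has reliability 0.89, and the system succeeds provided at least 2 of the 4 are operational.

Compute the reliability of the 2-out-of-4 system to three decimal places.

R = Σ_{i=2}^{4} C(4,i) p^i (1−p)^{4−i} with p = 0.89
C(4,2)·0.89^2·0.11^2 = 0.05751
C(4,3)·0.89^3·0.11^1 = 0.31019
C(4,4)·0.89^4·0.11^0 = 0.62742
Sum = 0.995

0.995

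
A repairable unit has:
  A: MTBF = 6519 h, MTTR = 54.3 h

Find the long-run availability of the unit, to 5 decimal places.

A(A) = MTBF/(MTBF+MTTR) = 6519/(6519+54.3) = 0.99174

0.99174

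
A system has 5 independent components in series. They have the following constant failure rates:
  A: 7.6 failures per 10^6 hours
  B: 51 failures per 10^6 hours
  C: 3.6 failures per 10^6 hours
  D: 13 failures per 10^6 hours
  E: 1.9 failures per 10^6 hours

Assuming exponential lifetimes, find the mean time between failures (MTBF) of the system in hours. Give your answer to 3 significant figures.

13000

Series of exponential components: λ_sys = Σ λ_i
λ_sys = 0.0000076 + 0.000051 + 0.0000036 + 0.000013 + 0.0000019 = 7.7100e-05 /h
MTBF = 1 / λ_sys = 13000 h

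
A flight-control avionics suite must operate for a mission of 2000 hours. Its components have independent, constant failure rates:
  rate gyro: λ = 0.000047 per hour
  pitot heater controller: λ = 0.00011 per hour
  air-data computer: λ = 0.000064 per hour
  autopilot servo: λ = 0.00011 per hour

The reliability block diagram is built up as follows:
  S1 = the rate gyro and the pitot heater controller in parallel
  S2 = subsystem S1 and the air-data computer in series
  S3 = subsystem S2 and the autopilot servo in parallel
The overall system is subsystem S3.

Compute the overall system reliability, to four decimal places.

R(rate gyro) = exp(−0.000047 × 2000) = 0.910283
R(pitot heater controller) = exp(−0.00011 × 2000) = 0.802519
R(air-data computer) = exp(−0.000064 × 2000) = 0.879853
R(autopilot servo) = exp(−0.00011 × 2000) = 0.802519
Parallel (rate gyro and pitot heater controller): 1 − (1 − 0.910283)(1 − 0.802519) = 0.982283
Series ([0.982283] and air-data computer): 0.982283 × 0.879853 = 0.864265
Parallel ([0.864265] and autopilot servo): 1 − (1 − 0.864265)(1 − 0.802519) = 0.9732

0.9732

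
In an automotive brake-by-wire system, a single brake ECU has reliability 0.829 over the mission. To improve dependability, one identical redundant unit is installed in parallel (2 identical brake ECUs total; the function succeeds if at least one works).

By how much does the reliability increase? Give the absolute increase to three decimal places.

R_before = 0.829
R_after = 1 − (1 − 0.829)^2 = 0.971
ΔR = 0.971 − 0.829 = 0.142

0.142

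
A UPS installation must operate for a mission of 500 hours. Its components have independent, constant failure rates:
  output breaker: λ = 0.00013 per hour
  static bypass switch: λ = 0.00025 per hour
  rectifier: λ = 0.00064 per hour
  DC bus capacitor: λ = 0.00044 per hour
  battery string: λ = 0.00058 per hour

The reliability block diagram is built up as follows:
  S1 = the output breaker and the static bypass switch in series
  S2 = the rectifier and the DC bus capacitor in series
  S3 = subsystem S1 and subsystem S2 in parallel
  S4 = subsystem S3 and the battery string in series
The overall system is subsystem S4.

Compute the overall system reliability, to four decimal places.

R(output breaker) = exp(−0.00013 × 500) = 0.937067
R(static bypass switch) = exp(−0.00025 × 500) = 0.882497
R(rectifier) = exp(−0.00064 × 500) = 0.726149
R(DC bus capacitor) = exp(−0.00044 × 500) = 0.802519
R(battery string) = exp(−0.00058 × 500) = 0.748264
Series (output breaker and static bypass switch): 0.937067 × 0.882497 = 0.826959
Series (rectifier and DC bus capacitor): 0.726149 × 0.802519 = 0.582748
Parallel ([0.826959] and [0.582748]): 1 − (1 − 0.826959)(1 − 0.582748) = 0.927798
Series ([0.927798] and battery string): 0.927798 × 0.748264 = 0.6942

0.6942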